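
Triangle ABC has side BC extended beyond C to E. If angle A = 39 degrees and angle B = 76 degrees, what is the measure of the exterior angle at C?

By the exterior angle theorem, an exterior angle of a triangle equals the sum of the two remote interior angles.
Exterior angle = angle A + angle B
Exterior angle = 39 + 76 = 115 degrees

115 degrees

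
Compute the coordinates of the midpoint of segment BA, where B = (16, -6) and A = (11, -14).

The midpoint is the point halfway along the segment.
Move half the horizontal distance: 16 + (11 - 16)/2 = 16 + -5/2 = 27/2
Move half the vertical distance: -6 + (-14 - -6)/2 = -6 + -8/2 = -10
Midpoint = (27/2, -10)

(27/2, -10)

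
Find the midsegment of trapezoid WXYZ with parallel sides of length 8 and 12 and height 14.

The midsegment (median) of a trapezoid connects the midpoints of the non-parallel sides.
Its length is the average of the two bases: (8 + 12) / 2 = 10.

10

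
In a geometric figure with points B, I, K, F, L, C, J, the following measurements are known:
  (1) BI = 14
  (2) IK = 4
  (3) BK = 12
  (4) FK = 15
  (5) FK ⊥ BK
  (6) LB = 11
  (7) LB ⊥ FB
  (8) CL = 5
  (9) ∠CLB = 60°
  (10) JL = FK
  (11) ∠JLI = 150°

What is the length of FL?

Step 1: By the law of cosines on triangle BKF: BF² = 12² + 15² − 2·12·15·cos(90°) = 369, so BF = 3·√41.
Step 2: By the law of cosines on triangle FBL: FL² = (3·√41)² + 11² − 2·3·√41·11·cos(90°) = 490, so FL = 7·√10.

Therefore, the length of FL = 7·√10.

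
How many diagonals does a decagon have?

The number of diagonals in an n-gon is n(n - 3)/2.
For n = 10: 10(10 - 3)/2 = 10 × 7 / 2 = 35.

35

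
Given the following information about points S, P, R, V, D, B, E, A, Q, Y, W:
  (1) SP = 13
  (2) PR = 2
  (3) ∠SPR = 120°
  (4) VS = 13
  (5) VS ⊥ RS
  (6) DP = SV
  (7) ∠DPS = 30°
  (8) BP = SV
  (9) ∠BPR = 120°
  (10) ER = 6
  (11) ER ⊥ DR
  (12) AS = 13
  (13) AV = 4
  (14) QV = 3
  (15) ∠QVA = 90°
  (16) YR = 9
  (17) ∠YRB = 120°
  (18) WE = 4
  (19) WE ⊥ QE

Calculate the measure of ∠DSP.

From the given relations: DP = SV = 13.
Step 1: By the law of cosines on triangle SPD: SD² = 13² + 13² − 2·13·13·cos(30°) = 45.28, so SD ≈ 6.73.
Step 2: By the inverse law of cosines on triangle DSP: cos(∠DSP) = (6.73² + 13² − 13²) / (2·6.73·13) = 45.28/174.96 = 0.2588, so ∠DSP = 75°.

Therefore, the measure of angle ∠DSP = 75°.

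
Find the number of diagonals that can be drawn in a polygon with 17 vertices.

Total line segments between 17 vertices = C(17,2) = 136.
Subtract the 17 sides: 136 - 17 = 119 diagonals.

119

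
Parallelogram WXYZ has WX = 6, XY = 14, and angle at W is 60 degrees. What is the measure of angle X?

Opposite sides of a parallelogram are parallel, so consecutive angles form co-interior angles on a transversal.
Co-interior angles sum to 180°, giving angle X = 180 - 60 = 120 degrees.

120 degrees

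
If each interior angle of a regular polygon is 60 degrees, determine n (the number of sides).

The exterior angle is the supplement of the interior angle: 180 - 60 = 120 degrees.
Since the exterior angles of any convex polygon sum to 360 degrees, the number of sides is 360 / 120 = 3.

3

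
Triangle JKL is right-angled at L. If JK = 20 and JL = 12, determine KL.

Rearranging the Pythagorean theorem to solve for the unknown leg:
leg^2 = hypotenuse^2 - known_leg^2 = 400 - 144 = 256
leg = sqrt(256) = 16.

16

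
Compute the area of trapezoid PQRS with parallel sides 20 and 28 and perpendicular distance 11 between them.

Area of a trapezoid = (base1 + base2) * height / 2
Area = (20 + 28) * 11 / 2
Area = 48 * 11 / 2
Area = 528 / 2
Area = 264

264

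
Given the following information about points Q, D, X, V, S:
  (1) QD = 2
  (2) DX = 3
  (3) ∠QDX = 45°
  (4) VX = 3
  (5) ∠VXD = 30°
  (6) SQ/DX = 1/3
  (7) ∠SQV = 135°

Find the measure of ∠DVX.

Step 1: By the law of cosines on triangle VXD: VD² = 3² + 3² − 2·3·3·cos(30°) = 2.41, so VD ≈ 1.55.
Step 2: By the inverse law of cosines on triangle DVX: cos(∠DVX) = (1.55² + 3² − 3²) / (2·1.55·3) = 2.41/9.32 = 0.2588, so ∠DVX = 75°.

Therefore, the measure of angle ∠DVX = 75°.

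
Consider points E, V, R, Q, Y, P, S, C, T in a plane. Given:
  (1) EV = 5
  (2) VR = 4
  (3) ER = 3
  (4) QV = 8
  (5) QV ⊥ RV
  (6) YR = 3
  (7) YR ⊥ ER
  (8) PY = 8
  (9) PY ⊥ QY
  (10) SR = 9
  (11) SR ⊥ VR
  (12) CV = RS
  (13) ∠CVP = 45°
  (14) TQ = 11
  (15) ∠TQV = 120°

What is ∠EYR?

Step 1: By the law of cosines on triangle YRE: YE² = 3² + 3² − 2·3·3·cos(90°) = 18, so YE = 3·√2.
Step 2: By the inverse law of cosines on triangle EYR: cos(∠EYR) = ((3·√2)² + 3² − 3²) / (2·3·√2·3) = 18/25.46 = 0.7071, so ∠EYR = 45°.

Therefore, the measure of angle ∠EYR = 45°.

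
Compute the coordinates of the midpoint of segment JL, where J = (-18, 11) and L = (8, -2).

The midpoint is the average of the coordinates:
x: (-18 + 8)/2 = -5
y: (11 + -2)/2 = 9/2
Midpoint = (-5, 9/2)

(-5, 9/2)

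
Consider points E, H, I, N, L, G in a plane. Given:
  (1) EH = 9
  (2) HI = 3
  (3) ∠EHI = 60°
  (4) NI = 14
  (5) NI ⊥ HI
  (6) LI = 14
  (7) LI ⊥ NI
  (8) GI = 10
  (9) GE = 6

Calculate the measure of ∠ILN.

Step 1: By the law of cosines on triangle LIN: LN² = 14² + 14² − 2·14·14·cos(90°) = 392, so LN = 14·√2.
Step 2: By the inverse law of cosines on triangle ILN: cos(∠ILN) = (14² + (14·√2)² − 14²) / (2·14·14·√2) = 392/554.37 = 0.7071, so ∠ILN = 45°.

Therefore, the measure of angle ∠ILN = 45°.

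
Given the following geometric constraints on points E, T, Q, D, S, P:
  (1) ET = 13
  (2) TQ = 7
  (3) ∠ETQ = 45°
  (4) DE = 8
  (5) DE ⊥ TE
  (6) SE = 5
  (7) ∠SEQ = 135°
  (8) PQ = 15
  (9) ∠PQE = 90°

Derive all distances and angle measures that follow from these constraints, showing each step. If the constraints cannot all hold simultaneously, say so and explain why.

The constraints are consistent.

Step 1: From ET = 13, TQ = 7, and ∠ETQ = 45°, by the law of cosines:
  EQ² = ET² + TQ² - 2·ET·TQ·cos(45°) = 169 + 49 - 128.7 = 89.31
  EQ ≈ 9.45

Step 2: From TE = 13, ED = 8, and ∠TED = 90°, by the law of cosines:
  TD² = TE² + ED² - 2·TE·ED·cos(90°) = 169 + 64 - 0 = 233
  TD ≈ 15.26

Step 3: From EQ = 9.45, QP = 15, and ∠EQP = 90°, by the law of cosines:
  EP² = EQ² + QP² - 2·EQ·QP·cos(90°) = 89.31 + 225 - 0 = 314.3
  EP ≈ 17.73

Step 4: From QE = 9.45, ES = 5, and ∠QES = 135°, by the law of cosines:
  QS² = QE² + ES² - 2·QE·ES·cos(135°) = 89.31 + 25 + 66.82 = 181.1
  QS ≈ 13.46

Step 5: From EQ = 9.45, ET = 13, QT = 7, by the inverse law of cosines:
  cos(∠QET) = (EQ² + ET² - QT²) / (2·EQ·ET)
  ∠QET = 31.59°

Step 6: From TD = 15.26, TE = 13, DE = 8, by the inverse law of cosines:
  cos(∠DTE) = (TD² + TE² - DE²) / (2·TD·TE)
  ∠DTE = 31.61°

Step 7: From QE = 9.45, QT = 7, ET = 13, by the inverse law of cosines:
  cos(∠EQT) = (QE² + QT² - ET²) / (2·QE·QT)
  ∠EQT = 103.41°

Step 8: From DE = 8, DT = 15.26, ET = 13, by the inverse law of cosines:
  cos(∠EDT) = (DE² + DT² - ET²) / (2·DE·DT)
  ∠EDT = 58.39°

Step 9: From EP = 17.73, EQ = 9.45, PQ = 15, by the inverse law of cosines:
  cos(∠PEQ) = (EP² + EQ² - PQ²) / (2·EP·EQ)
  ∠PEQ = 57.79°

Step 10: From QE = 9.45, QS = 13.46, ES = 5, by the inverse law of cosines:
  cos(∠EQS) = (QE² + QS² - ES²) / (2·QE·QS)
  ∠EQS = 15.23°

Step 11: From SE = 5, SQ = 13.46, EQ = 9.45, by the inverse law of cosines:
  cos(∠ESQ) = (SE² + SQ² - EQ²) / (2·SE·SQ)
  ∠ESQ = 29.77°

Step 12: From PE = 17.73, PQ = 15, EQ = 9.45, by the inverse law of cosines:
  cos(∠EPQ) = (PE² + PQ² - EQ²) / (2·PE·PQ)
  ∠EPQ = 32.21°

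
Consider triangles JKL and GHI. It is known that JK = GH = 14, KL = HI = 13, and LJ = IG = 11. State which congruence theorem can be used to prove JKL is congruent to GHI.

Consider the given information: JK = GH = 14, KL = HI = 13, and LJ = IG = 11
This is not SAS or AAS: SAS requires two sides and the included angle between them. AAS requires two angles and a non-included side.
The correct criterion is SSS. All three pairs of corresponding sides are equal (Side-Side-Side).

SSS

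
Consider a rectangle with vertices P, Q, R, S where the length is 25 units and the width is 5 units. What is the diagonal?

Using the Pythagorean theorem:
d² = 25² + 5² = 625 + 25 = 650
d = sqrt(650) = 5*sqrt(26)

5*sqrt(26)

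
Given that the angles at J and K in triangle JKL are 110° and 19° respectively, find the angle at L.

By the triangle angle sum property, the three interior angles of any triangle add up to 180°.
We know angle J = 110° and angle K = 19°, so their sum is 129°.
Therefore angle L = 180° - 129° = 51°.

51 degrees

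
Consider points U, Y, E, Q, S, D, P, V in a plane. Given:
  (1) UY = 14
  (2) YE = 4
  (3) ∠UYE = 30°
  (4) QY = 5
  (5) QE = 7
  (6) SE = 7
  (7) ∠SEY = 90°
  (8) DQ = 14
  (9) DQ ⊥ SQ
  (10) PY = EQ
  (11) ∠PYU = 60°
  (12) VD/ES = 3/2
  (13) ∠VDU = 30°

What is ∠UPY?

From the given relations: PY = EQ = 7.
Step 1: By the law of cosines on triangle PYU: PU² = 7² + 14² − 2·7·14·cos(60°) = 147, so PU = 7·√3.
Step 2: By the inverse law of cosines on triangle UPY: cos(∠UPY) = ((7·√3)² + 7² − 14²) / (2·7·√3·7) = 0/169.74 = 0, so ∠UPY = 90°.

Therefore, the measure of angle ∠UPY = 90°.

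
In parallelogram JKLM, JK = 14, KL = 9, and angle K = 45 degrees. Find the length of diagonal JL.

Law of cosines: d^2 = 14^2 + 9^2 - 2(14)(9)cos(45°) = 277 - 126*sqrt(2), so d = sqrt(277 - 126*sqrt(2)).

sqrt(277 - 126*sqrt(2))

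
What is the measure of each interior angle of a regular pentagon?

Each interior angle of a regular n-gon is (n - 2) * 180 / n.
For n = 5: (5 - 2) * 180 / 5 = 540/5 = 108 degrees.

108 degrees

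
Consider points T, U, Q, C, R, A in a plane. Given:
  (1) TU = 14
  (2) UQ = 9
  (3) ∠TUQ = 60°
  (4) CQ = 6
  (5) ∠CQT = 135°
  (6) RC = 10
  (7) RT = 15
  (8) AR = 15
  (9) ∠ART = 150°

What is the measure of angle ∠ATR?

Step 1: By the law of cosines on triangle TRA: TA² = 15² + 15² − 2·15·15·cos(150°) = 839.71, so TA ≈ 28.98.
Step 2: By the inverse law of cosines on triangle ATR: cos(∠ATR) = (28.98² + 15² − 15²) / (2·28.98·15) = 839.71/869.33 = 0.9659, so ∠ATR = 15°.

Therefore, the measure of angle ∠ATR = 15°.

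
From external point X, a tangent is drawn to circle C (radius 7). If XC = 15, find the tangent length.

tangent = √(d² - r²) = √(15² - 7²) = √(225 - 49) = √176 = 4*sqrt(11)

4*sqrt(11)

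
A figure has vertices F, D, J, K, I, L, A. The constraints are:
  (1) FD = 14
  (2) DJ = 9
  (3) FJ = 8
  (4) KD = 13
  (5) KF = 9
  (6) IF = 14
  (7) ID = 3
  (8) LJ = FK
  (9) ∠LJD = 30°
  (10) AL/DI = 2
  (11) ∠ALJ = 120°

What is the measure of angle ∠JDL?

From the given relations: LJ = FK = 9.
Step 1: By the law of cosines on triangle DJL: DL² = 9² + 9² − 2·9·9·cos(30°) = 21.7, so DL ≈ 4.66.
Step 2: By the inverse law of cosines on triangle JDL: cos(∠JDL) = (9² + 4.66² − 9²) / (2·9·4.66) = 21.7/83.86 = 0.2588, so ∠JDL = 75°.

Therefore, the measure of angle ∠JDL = 75°.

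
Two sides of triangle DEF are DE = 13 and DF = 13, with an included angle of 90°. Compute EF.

By the law of cosines: EF^2 = DE^2 + DF^2 - 2*DE*DF*cos(D)
EF^2 = 13^2 + 13^2 - 2*13*13*cos(90°)
EF^2 = 169 + 169 - 338*(0)
EF^2 = 338
EF = 13*sqrt(2)

13*sqrt(2)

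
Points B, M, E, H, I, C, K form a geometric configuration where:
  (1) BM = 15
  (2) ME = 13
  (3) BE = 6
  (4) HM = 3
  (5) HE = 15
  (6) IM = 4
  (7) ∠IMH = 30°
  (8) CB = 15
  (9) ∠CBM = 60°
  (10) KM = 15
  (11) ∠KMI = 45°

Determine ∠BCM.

Step 1: By the law of cosines on triangle CBM: CM² = 15² + 15² − 2·15·15·cos(60°) = 225, so CM = 15.
Step 2: By the inverse law of cosines on triangle BCM: cos(∠BCM) = (15² + 15² − 15²) / (2·15·15) = 225/450 = 0.5, so ∠BCM = 60°.

Therefore, the measure of angle ∠BCM = 60°.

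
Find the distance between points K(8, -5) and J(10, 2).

d = sqrt((10 - 8)^2 + (2 - -5)^2)
d = sqrt(2^2 + 7^2)
d = sqrt(4 + 49)
d = sqrt(53)

sqrt(53)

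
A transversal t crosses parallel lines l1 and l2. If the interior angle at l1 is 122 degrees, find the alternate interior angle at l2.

Alternate interior angles lie on opposite sides of the transversal, between the parallel lines.
By the alternate interior angle theorem, they are equal: 122 degrees.

122 degrees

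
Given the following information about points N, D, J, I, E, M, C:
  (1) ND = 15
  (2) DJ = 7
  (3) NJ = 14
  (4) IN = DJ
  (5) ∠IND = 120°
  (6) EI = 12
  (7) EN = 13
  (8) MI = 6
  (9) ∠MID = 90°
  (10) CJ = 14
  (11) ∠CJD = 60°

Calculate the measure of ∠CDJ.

Step 1: By the law of cosines on triangle DJC: DC² = 7² + 14² − 2·7·14·cos(60°) = 147, so DC = 7·√3.
Step 2: By the inverse law of cosines on triangle CDJ: cos(∠CDJ) = ((7·√3)² + 7² − 14²) / (2·7·√3·7) = 0/169.74 = 0, so ∠CDJ = 90°.

Therefore, the measure of angle ∠CDJ = 90°.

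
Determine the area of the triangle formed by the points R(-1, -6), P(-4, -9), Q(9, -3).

Using the Shoelace formula for a triangle:
Area = (1/2)|x0(y1 - y2) + x1(y2 - y0) + x2(y0 - y1)|
Area = (1/2)|-1(-9 - -3) + -4(-3 - -6) + 9(-6 - -9)|
Area = (1/2)|6 + -12 + 27|
Area = (1/2)|21|
Area = (1/2)(21)
Area = 21/2

21/2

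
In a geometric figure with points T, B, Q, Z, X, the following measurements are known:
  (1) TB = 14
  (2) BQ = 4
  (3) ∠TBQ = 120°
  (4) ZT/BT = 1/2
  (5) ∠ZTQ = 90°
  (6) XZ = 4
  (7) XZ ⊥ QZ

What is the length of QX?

From the given relations: ZT = 1/2·BT = 1/2·14 = 7.
Step 1: By the law of cosines on triangle QBT: QT² = 4² + 14² − 2·4·14·cos(120°) = 268, so QT = 2·√67.
Step 2: By the law of cosines on triangle ZTQ: ZQ² = 7² + (2·√67)² − 2·7·2·√67·cos(90°) = 317, so ZQ ≈ 17.8.
Step 3: By the law of cosines on triangle QZX: QX² = 17.8² + 4² − 2·17.8·4·cos(90°) = 333, so QX = 3·√37.

Therefore, the length of QX = 3·√37.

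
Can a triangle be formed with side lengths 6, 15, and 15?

For three segments to close into a triangle, no single side can be as long as the other two combined.
The longest side is 15, and 6 + 15 = 21 > 15.
A triangle can be formed.

Yes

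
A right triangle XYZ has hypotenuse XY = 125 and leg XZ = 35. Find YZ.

Rearranging the Pythagorean theorem to solve for the unknown leg:
leg^2 = hypotenuse^2 - known_leg^2 = 15625 - 1225 = 14400
leg = sqrt(14400) = 120.

120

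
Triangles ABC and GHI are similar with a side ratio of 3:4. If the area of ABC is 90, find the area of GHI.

For similar figures, the area ratio equals the square of the side ratio.
Side ratio (ABC to GHI) = 3:4, so area ratio = 3^2:4^2 = 9:16.
If the area of ABC is 90, then the area of GHI = 90 * (16/9) = 160.

160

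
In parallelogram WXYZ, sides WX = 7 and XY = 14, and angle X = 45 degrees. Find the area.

The area of a parallelogram equals the product of two adjacent sides times the sine of the included angle.
This is because the height equals 14 * sin(45°) = 7*sqrt(2).
Area = 7 * 7*sqrt(2) = 49*sqrt(2)

49*sqrt(2)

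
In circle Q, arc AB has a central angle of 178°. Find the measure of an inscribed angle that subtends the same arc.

Inscribed angle = 178° / 2 = 89° (inscribed angle theorem).

89°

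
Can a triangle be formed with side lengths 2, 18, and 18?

Yes.
The triangle inequality requires that the sum of any two sides exceeds the third.
Here 2 + 18 = 20 > 18, so the condition is met.

Yes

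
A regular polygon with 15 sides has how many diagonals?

Total line segments between 15 vertices = C(15,2) = 105.
Subtract the 15 sides: 105 - 15 = 90 diagonals.

90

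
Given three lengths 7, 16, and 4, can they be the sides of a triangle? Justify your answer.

Check the triangle inequality: 7 + 4 = 11 ≤ 16.
Since the sum of two sides does not exceed the third, no triangle can be formed.

No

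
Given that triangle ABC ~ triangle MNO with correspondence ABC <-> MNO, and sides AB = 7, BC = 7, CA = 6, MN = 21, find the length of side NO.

k = 21/7 = 3. NO = 3 * 7 = 21.

21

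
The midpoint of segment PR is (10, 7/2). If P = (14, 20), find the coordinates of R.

Using the midpoint formula: M = ((x1 + x2)/2, (y1 + y2)/2)
We know M = (10, 7/2) and P = (14, 20)
For x: 10 = (14 + x2)/2, so x2 = 2*10 - 14 = 6
For y: 7/2 = (20 + y2)/2, so y2 = 2*7/2 - 20 = -13
R = (6, -13)

(6, -13)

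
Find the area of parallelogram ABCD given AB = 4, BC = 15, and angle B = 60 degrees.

Area = a * b * sin(theta)
Area = 4 * 15 * sin(60 degrees)
Area = 60 * sqrt(3)/2
Area = 30*sqrt(3)

30*sqrt(3)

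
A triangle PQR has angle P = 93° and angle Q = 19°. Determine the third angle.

By the triangle angle sum property, the three interior angles of any triangle add up to 180°.
We know angle P = 93° and angle Q = 19°, so their sum is 112°.
Therefore angle R = 180° - 112° = 68°.

68 degrees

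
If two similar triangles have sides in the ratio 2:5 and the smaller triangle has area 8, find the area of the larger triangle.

For similar figures, the area ratio equals the square of the side ratio.
Side ratio (the smaller triangle to the larger triangle) = 2:5, so area ratio = 2^2:5^2 = 4:25.
If the area of the smaller triangle is 8, then the area of the larger triangle = 8 * (25/4) = 50.

50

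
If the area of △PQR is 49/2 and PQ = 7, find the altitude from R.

Area = (1/2) * base * height
height = 2 * Area / base
height = 2 * 49/2 / 7
height = 49 / 7
height = 7

7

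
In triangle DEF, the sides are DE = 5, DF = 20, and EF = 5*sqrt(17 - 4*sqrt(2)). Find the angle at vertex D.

cos(D) = (5² + 20² - (5*sqrt(17 - 4*sqrt(2)))²) / (2 × 5 × 20) = sqrt(2)/2, so D = arccos(sqrt(2)/2) = 45°.

45°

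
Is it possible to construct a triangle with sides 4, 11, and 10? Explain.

For three segments to close into a triangle, no single side can be as long as the other two combined.
The longest side is 11, and 4 + 10 = 14 > 11.
A triangle can be formed.

Yes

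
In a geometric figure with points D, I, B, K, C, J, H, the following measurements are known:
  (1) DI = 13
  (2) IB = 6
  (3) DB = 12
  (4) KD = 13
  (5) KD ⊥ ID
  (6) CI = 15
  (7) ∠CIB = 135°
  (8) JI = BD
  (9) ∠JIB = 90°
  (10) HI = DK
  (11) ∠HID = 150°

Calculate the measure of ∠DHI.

From the given relations: HI = DK = 13.
Step 1: By the law of cosines on triangle HID: HD² = 13² + 13² − 2·13·13·cos(150°) = 630.72, so HD ≈ 25.11.
Step 2: By the inverse law of cosines on triangle DHI: cos(∠DHI) = (25.11² + 13² − 13²) / (2·25.11·13) = 630.72/652.97 = 0.9659, so ∠DHI = 15°.

Therefore, the measure of angle ∠DHI = 15°.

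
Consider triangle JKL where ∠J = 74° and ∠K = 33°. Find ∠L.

Let angle L = x. Then 74 + 33 + x = 180.
x = 180 - 107 = 73 degrees.

73 degrees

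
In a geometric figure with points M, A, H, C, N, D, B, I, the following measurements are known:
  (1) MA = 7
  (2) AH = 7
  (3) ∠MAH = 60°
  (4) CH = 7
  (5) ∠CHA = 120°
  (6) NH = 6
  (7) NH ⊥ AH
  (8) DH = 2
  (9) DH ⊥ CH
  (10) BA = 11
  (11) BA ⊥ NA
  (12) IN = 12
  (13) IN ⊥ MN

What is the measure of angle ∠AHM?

Step 1: By the law of cosines on triangle HAM: HM² = 7² + 7² − 2·7·7·cos(60°) = 49, so HM = 7.
Step 2: By the inverse law of cosines on triangle AHM: cos(∠AHM) = (7² + 7² − 7²) / (2·7·7) = 49/98 = 0.5, so ∠AHM = 60°.

Therefore, the measure of angle ∠AHM = 60°.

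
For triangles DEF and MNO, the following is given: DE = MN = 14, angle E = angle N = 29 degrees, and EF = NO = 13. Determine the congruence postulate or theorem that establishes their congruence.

The given information provides:
DE = MN = 14, angle E = angle N = 29 degrees, and EF = NO = 13
This matches the SAS congruence theorem.
Two pairs of corresponding sides and the included angle are equal (Side-Angle-Side).

SAS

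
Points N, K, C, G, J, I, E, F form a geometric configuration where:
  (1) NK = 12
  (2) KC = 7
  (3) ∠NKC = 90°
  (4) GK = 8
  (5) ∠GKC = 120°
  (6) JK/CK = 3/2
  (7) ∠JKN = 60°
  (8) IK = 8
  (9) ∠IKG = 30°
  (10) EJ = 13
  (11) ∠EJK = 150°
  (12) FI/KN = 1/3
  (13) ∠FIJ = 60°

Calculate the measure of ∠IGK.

Step 1: By the law of cosines on triangle GKI: GI² = 8² + 8² − 2·8·8·cos(30°) = 17.15, so GI ≈ 4.14.
Step 2: By the inverse law of cosines on triangle IGK: cos(∠IGK) = (4.14² + 8² − 8²) / (2·4.14·8) = 17.15/66.26 = 0.2588, so ∠IGK = 75°.

Therefore, the measure of angle ∠IGK = 75°.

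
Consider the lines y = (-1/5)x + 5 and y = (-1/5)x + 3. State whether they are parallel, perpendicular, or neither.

Slope of line 1: m1 = -1/5
Slope of line 2: m2 = -1/5
Two lines are parallel if and only if they have equal slopes (or both are vertical).
Here m1 = m2 = -1/5, confirming the lines are parallel.

Parallel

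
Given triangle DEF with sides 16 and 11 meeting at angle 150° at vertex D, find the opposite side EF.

When two sides and the included angle are known, the law of cosines gives the third side.
c^2 = a^2 + b^2 - 2ab cos(C) generalizes the Pythagorean theorem to non-right triangles.
Here: EF^2 = 256 + 121 - 352*(-sqrt(3)/2) = 176*sqrt(3) + 377
EF = sqrt(176*sqrt(3) + 377)

sqrt(176*sqrt(3) + 377)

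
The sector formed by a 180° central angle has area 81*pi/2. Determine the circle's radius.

Sector area A = πr² × θ/360, so r² = 360A / (πθ).
r² = 360 × 81*pi/2 / (π × 180)
r² = 81
r = 9

9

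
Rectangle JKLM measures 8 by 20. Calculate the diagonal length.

Using the Pythagorean theorem:
d² = 8² + 20² = 64 + 400 = 464
d = sqrt(464) = 4*sqrt(29)

4*sqrt(29)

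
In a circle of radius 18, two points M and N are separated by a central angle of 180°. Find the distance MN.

Chord length = 2r sin(θ/2)
= 2 × 18 × sin(180°/2)
= 2 × 18 × sin(90°)
= 36

36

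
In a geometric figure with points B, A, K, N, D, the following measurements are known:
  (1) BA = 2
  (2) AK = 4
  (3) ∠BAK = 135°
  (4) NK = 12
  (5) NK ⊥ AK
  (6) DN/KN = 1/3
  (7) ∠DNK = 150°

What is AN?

Step 1: By the law of cosines on triangle AKN: AN² = 4² + 12² − 2·4·12·cos(90°) = 160, so AN = 4·√10.

Therefore, the length of AN = 4·√10.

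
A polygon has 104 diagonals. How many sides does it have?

Using d = n(n - 3)/2, we solve 104 = n(n - 3)/2.
So n(n - 3) = 208.
Testing n = 16: 16 * 13 = 208 = 208. Correct.
The polygon has 16 sides.

16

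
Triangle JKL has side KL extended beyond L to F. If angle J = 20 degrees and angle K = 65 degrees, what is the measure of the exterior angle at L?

Exterior angle = 20 + 65 = 85 degrees (exterior angle theorem).

85 degrees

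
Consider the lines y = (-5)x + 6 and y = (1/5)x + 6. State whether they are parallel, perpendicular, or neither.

Slope of line 1: m1 = -5
Slope of line 2: m2 = 1/5
m1 * m2 = (-5) * (1/5) = -1 = -1, so the lines are perpendicular.

Perpendicular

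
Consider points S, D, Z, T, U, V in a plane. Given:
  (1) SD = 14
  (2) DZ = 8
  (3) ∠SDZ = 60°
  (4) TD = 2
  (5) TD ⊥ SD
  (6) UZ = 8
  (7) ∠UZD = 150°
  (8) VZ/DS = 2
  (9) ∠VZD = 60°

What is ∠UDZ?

Step 1: By the law of cosines on triangle DZU: DU² = 8² + 8² − 2·8·8·cos(150°) = 238.85, so DU ≈ 15.45.
Step 2: By the inverse law of cosines on triangle UDZ: cos(∠UDZ) = (15.45² + 8² − 8²) / (2·15.45·8) = 238.85/247.28 = 0.9659, so ∠UDZ = 15°.

Therefore, the measure of angle ∠UDZ = 15°.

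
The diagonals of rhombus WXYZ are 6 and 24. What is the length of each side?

The diagonals of a rhombus bisect each other at right angles.
Half-diagonals: 6/2 = 3 and 24/2 = 12
side = sqrt(3^2 + 12^2)
side = sqrt(9 + 144)
side = sqrt(153) = 3*sqrt(17)

3*sqrt(17)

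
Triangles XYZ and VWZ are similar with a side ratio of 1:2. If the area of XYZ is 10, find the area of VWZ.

Area ratio = (1/2)^2 = 1/4. Area of VWZ = 10 * 4/1 = 40.

40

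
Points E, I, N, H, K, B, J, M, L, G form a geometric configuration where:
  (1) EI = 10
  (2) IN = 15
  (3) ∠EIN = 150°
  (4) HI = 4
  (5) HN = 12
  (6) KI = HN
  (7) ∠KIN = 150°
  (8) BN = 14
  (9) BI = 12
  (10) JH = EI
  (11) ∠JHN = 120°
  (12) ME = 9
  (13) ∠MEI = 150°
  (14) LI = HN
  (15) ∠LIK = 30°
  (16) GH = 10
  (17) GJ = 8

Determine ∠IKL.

From the given relations: KI = HN = 12; LI = HN = 12.
Step 1: By the law of cosines on triangle KIL: KL² = 12² + 12² − 2·12·12·cos(30°) = 38.58, so KL ≈ 6.21.
Step 2: By the inverse law of cosines on triangle IKL: cos(∠IKL) = (12² + 6.21² − 12²) / (2·12·6.21) = 38.58/149.08 = 0.2588, so ∠IKL = 75°.

Therefore, the measure of angle ∠IKL = 75°.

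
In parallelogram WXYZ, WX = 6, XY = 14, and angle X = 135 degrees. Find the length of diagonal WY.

Law of cosines: d^2 = 6^2 + 14^2 - 2(6)(14)cos(135°) = 84*sqrt(2) + 232, so d = 2*sqrt(21*sqrt(2) + 58).

2*sqrt(21*sqrt(2) + 58)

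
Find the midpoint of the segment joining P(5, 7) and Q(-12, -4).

M = ((x₁ + x₂)/2, (y₁ + y₂)/2)
= ((5 + -12)/2, (7 + -4)/2)
= (-7/2, 3/2) = (-7/2, 3/2)

(-7/2, 3/2)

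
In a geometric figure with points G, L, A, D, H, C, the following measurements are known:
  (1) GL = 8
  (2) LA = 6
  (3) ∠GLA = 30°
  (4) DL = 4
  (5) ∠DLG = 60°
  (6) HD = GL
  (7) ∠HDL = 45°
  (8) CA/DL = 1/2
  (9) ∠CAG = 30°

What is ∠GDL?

Step 1: By the law of cosines on triangle DLG: DG² = 4² + 8² − 2·4·8·cos(60°) = 48, so DG = 4·√3.
Step 2: By the inverse law of cosines on triangle GDL: cos(∠GDL) = ((4·√3)² + 4² − 8²) / (2·4·√3·4) = 0/55.43 = 0, so ∠GDL = 90°.

Therefore, the measure of angle ∠GDL = 90°.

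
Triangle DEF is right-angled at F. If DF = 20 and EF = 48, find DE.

By the Pythagorean theorem: DE^2 = DF^2 + EF^2
DE^2 = 20^2 + 48^2 = 400 + 2304 = 2704
DE = sqrt(2704) = 52

52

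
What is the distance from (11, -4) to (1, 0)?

d = sqrt((1 - 11)^2 + (0 - -4)^2)
d = sqrt(-10^2 + 4^2)
d = sqrt(100 + 16)
d = sqrt(116) = 2*sqrt(29)

2*sqrt(29)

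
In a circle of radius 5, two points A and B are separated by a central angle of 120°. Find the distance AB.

Drop a perpendicular from the center to the chord, bisecting both the chord and the central angle.
Each half-chord = r sin(θ/2) = 5 sin(60°).
The full chord = 2 × 5 × sin(60°) = 5*sqrt(3).

5*sqrt(3)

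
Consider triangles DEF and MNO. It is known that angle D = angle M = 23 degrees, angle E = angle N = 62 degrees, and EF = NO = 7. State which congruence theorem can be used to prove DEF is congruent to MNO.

The given information provides:
angle D = angle M = 23 degrees, angle E = angle N = 62 degrees, and EF = NO = 7
This matches the AAS congruence theorem.
Two pairs of corresponding angles and a non-included side are equal (Angle-Angle-Side).

AAS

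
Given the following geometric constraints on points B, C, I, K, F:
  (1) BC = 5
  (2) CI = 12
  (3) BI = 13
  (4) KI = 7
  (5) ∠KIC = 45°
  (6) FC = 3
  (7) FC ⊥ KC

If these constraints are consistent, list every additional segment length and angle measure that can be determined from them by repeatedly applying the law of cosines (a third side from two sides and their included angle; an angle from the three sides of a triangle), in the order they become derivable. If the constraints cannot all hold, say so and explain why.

The constraints are consistent. Derivable facts, in order:
After 1 step:
- CK ≈ 8.61
- ∠BCI = 90°
- ∠BIC = 22.62°
- ∠CBI = 67.38°
After 2 steps:
- KF ≈ 9.12
- ∠CKI = 99.93°
- ∠ICK = 35.07°
After 3 steps:
- ∠CFK = 70.8°
- ∠CKF = 19.2°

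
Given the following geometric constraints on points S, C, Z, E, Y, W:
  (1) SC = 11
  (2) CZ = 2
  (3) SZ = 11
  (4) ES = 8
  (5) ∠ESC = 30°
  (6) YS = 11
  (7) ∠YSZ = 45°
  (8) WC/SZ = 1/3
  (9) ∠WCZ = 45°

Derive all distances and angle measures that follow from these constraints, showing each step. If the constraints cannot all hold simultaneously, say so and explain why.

The constraints are consistent.

From the given relations:
  WC = 1/3·SZ = 1/3·11 ≈ 3.67

Step 1: From CS = 11, SE = 8, and ∠CSE = 30°, by the law of cosines:
  CE² = CS² + SE² - 2·CS·SE·cos(30°) = 121 + 64 - 152.4 = 32.58
  CE ≈ 5.71

Step 2: From ZS = 11, SY = 11, and ∠ZSY = 45°, by the law of cosines:
  ZY² = ZS² + SY² - 2·ZS·SY·cos(45°) = 121 + 121 - 171.1 = 70.88
  ZY ≈ 8.42

Step 3: From ZC = 2, CW = 3.67, and ∠ZCW = 45°, by the law of cosines:
  ZW² = ZC² + CW² - 2·ZC·CW·cos(45°) = 4 + 13.44 - 10.37 = 7.074
  ZW ≈ 2.66

Step 4: From SC = 11, SZ = 11, CZ = 2, by the inverse law of cosines:
  cos(∠CSZ) = (SC² + SZ² - CZ²) / (2·SC·SZ)
  ∠CSZ = 10.43°

Step 5: From CS = 11, CZ = 2, SZ = 11, by the inverse law of cosines:
  cos(∠SCZ) = (CS² + CZ² - SZ²) / (2·CS·CZ)
  ∠SCZ = 84.78°

Step 6: From ZC = 2, ZS = 11, CS = 11, by the inverse law of cosines:
  cos(∠CZS) = (ZC² + ZS² - CS²) / (2·ZC·ZS)
  ∠CZS = 84.78°

Step 7: From CE = 5.71, CS = 11, ES = 8, by the inverse law of cosines:
  cos(∠ECS) = (CE² + CS² - ES²) / (2·CE·CS)
  ∠ECS = 44.49°

Step 8: From ZC = 2, ZW = 2.66, CW = 3.67, by the inverse law of cosines:
  cos(∠CZW) = (ZC² + ZW² - CW²) / (2·ZC·ZW)
  ∠CZW = 102.88°

Step 9: From ZS = 11, ZY = 8.42, SY = 11, by the inverse law of cosines:
  cos(∠SZY) = (ZS² + ZY² - SY²) / (2·ZS·ZY)
  ∠SZY = 67.5°

Step 10: From EC = 5.71, ES = 8, CS = 11, by the inverse law of cosines:
  cos(∠CES) = (EC² + ES² - CS²) / (2·EC·ES)
  ∠CES = 105.51°

Step 11: From YS = 11, YZ = 8.42, SZ = 11, by the inverse law of cosines:
  cos(∠SYZ) = (YS² + YZ² - SZ²) / (2·YS·YZ)
  ∠SYZ = 67.5°

Step 12: From WC = 3.67, WZ = 2.66, CZ = 2, by the inverse law of cosines:
  cos(∠CWZ) = (WC² + WZ² - CZ²) / (2·WC·WZ)
  ∠CWZ = 32.12°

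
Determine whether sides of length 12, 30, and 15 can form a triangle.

The longest side is 30. The other two sides sum to 12 + 15 = 27.
Since 27 ≤ 30, the two shorter sides cannot reach around to close the triangle.

No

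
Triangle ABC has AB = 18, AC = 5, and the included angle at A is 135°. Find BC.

When two sides and the included angle are known, the law of cosines gives the third side.
c^2 = a^2 + b^2 - 2ab cos(C) generalizes the Pythagorean theorem to non-right triangles.
Here: BC^2 = 324 + 25 - 180*(-sqrt(2)/2) = 90*sqrt(2) + 349
BC = sqrt(90*sqrt(2) + 349)

sqrt(90*sqrt(2) + 349)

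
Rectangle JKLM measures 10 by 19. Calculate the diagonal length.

A rectangle's diagonal splits it into two right triangles, with the diagonal as the hypotenuse.
By the Pythagorean theorem, d^2 = 10^2 + 19^2 = 461.
Therefore d = sqrt(461).

sqrt(461)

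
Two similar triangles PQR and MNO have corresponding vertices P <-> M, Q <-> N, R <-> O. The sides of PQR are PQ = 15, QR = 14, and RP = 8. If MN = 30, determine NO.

Similar triangles have proportional sides. Setting up the proportion:
MN / PQ = NO / QR
30 / 15 = NO / 14
NO = 14 * 30 / 15 = 28.

28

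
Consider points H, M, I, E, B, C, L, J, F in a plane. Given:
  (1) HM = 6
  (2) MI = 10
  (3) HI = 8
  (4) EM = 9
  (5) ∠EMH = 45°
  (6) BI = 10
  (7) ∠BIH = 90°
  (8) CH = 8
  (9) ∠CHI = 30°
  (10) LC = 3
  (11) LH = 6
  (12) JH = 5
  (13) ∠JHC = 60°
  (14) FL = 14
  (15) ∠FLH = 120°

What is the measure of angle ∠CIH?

Step 1: By the law of cosines on triangle IHC: IC² = 8² + 8² − 2·8·8·cos(30°) = 17.15, so IC ≈ 4.14.
Step 2: By the inverse law of cosines on triangle CIH: cos(∠CIH) = (4.14² + 8² − 8²) / (2·4.14·8) = 17.15/66.26 = 0.2588, so ∠CIH = 75°.

Therefore, the measure of angle ∠CIH = 75°.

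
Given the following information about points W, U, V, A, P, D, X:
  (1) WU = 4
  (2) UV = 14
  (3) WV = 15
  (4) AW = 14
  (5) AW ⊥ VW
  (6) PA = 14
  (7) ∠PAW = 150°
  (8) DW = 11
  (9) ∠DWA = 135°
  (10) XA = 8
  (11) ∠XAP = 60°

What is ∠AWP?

Step 1: By the law of cosines on triangle WAP: WP² = 14² + 14² − 2·14·14·cos(150°) = 731.48, so WP ≈ 27.05.
Step 2: By the inverse law of cosines on triangle AWP: cos(∠AWP) = (14² + 27.05² − 14²) / (2·14·27.05) = 731.48/757.29 = 0.9659, so ∠AWP = 15°.

Therefore, the measure of angle ∠AWP = 15°.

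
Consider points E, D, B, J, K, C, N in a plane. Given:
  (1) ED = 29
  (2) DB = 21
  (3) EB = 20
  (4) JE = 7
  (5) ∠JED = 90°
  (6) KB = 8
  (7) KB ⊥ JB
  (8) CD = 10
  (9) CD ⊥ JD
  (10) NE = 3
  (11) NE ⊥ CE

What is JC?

Step 1: By the law of cosines on triangle JED: JD² = 7² + 29² − 2·7·29·cos(90°) = 890, so JD ≈ 29.83.
Step 2: By the law of cosines on triangle JDC: JC² = 29.83² + 10² − 2·29.83·10·cos(90°) = 990, so JC = 3·√110.

Therefore, the length of JC = 3·√110.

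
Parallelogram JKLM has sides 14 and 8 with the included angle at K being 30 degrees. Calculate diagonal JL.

The diagonal of a parallelogram can be found by treating two adjacent sides and the diagonal as a triangle.
Applying the law of cosines with sides 14, 8 and included angle 30°:
d^2 = 196 + 64 - 224*cos(30°) = 260 - 112*sqrt(3)
d = 2*sqrt(65 - 28*sqrt(3))

2*sqrt(65 - 28*sqrt(3))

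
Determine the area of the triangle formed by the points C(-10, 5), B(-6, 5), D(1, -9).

The Shoelace formula computes the area from vertex coordinates by summing cross products.
For vertices (-10,5), (-6,5), (1,-9):
Signed sum = -10*5 - -6*5 + -6*-9 - 1*5 + 1*5 - -10*-9
= -20 + 49 + -85 = -56
Area = (1/2)|-56| = 28.

28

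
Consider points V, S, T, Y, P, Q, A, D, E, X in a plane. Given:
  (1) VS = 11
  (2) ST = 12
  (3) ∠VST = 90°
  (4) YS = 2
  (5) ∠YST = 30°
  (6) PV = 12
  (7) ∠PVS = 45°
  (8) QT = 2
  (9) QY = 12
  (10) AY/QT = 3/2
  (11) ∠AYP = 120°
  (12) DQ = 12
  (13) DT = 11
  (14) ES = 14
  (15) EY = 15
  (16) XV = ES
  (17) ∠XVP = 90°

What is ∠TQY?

Step 1: By the law of cosines on triangle TSY: TY² = 12² + 2² − 2·12·2·cos(30°) = 106.43, so TY ≈ 10.32.
Step 2: By the inverse law of cosines on triangle TQY: cos(∠TQY) = (2² + 12² − 10.32²) / (2·2·12) = 41.57/48 = 0.866, so ∠TQY = 30°.

Therefore, the measure of angle ∠TQY = 30°.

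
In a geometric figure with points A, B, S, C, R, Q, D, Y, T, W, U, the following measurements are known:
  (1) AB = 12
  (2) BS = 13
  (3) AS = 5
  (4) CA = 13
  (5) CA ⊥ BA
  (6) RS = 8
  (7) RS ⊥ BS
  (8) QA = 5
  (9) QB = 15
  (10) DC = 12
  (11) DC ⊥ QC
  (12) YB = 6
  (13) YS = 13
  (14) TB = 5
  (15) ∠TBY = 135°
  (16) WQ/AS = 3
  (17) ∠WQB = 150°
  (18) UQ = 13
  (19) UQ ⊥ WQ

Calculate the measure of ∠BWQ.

From the given relations: WQ = 3·AS = 3·5 = 15.
Step 1: By the law of cosines on triangle WQB: WB² = 15² + 15² − 2·15·15·cos(150°) = 839.71, so WB ≈ 28.98.
Step 2: By the inverse law of cosines on triangle BWQ: cos(∠BWQ) = (28.98² + 15² − 15²) / (2·28.98·15) = 839.71/869.33 = 0.9659, so ∠BWQ = 15°.

Therefore, the measure of angle ∠BWQ = 15°.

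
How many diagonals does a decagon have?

The number of diagonals in an n-gon is n(n - 3)/2.
For n = 10: 10(10 - 3)/2 = 10 × 7 / 2 = 35.

35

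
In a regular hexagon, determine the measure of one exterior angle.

Each exterior angle of a regular n-gon is 360 / n.
For n = 6: 360 / 6 = 60 degrees.

60 degrees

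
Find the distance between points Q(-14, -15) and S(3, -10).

d = sqrt((3 - -14)^2 + (-10 - -15)^2)
d = sqrt(17^2 + 5^2)
d = sqrt(289 + 25)
d = sqrt(314)

sqrt(314)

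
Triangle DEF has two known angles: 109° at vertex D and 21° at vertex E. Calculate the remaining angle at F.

angle F = 180 - 109 - 21 = 50 degrees.

50 degrees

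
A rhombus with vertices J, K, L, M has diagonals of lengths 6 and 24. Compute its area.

Area = (6 * 24) / 2 = 144 / 2 = 72

72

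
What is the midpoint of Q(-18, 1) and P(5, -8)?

The midpoint is the point halfway along the segment.
Move half the horizontal distance: -18 + (5 - -18)/2 = -18 + 23/2 = -13/2
Move half the vertical distance: 1 + (-8 - 1)/2 = 1 + -9/2 = -7/2
Midpoint = (-13/2, -7/2)

(-13/2, -7/2)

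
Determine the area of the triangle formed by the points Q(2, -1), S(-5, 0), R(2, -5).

Shoelace: Area = (1/2)|2(0--5) + -5(-5--1) + 2(-1-0)| = (1/2)(28) = 14

14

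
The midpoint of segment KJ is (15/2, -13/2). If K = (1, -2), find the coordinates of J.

Using the midpoint formula: M = ((x1 + x2)/2, (y1 + y2)/2)
We know M = (15/2, -13/2) and K = (1, -2)
For x: 15/2 = (1 + x2)/2, so x2 = 2*15/2 - 1 = 14
For y: -13/2 = (-2 + y2)/2, so y2 = 2*-13/2 - -2 = -11
J = (14, -11)

(14, -11)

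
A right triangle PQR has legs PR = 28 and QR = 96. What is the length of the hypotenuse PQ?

PQ = sqrt(28^2 + 96^2) = sqrt(10000) = 100

100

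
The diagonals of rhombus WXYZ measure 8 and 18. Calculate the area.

Area = (8 * 18) / 2 = 144 / 2 = 72

72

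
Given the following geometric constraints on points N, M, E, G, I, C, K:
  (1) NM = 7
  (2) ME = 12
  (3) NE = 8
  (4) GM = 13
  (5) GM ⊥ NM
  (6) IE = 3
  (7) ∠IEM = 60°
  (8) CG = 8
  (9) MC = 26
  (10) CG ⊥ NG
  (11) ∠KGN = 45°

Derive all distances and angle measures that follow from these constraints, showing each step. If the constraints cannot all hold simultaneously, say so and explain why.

These constraints are not satisfiable: by the triangle inequality in triangle GMC, (4) GM = 13 and (8) CG = 8 force MC ≤ 13 + 8 = 21, but (9) says MC = 26. No planar figure meets all of them, so nothing further can be derived.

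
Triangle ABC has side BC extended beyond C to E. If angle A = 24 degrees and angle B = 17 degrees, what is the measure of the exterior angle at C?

By the exterior angle theorem, an exterior angle of a triangle equals the sum of the two remote interior angles.
Exterior angle = angle A + angle B
Exterior angle = 24 + 17 = 41 degrees

41 degrees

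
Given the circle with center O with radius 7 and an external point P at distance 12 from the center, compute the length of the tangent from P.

The tangent, radius, and line from the external point to the center form a right triangle.
The right angle is where the tangent meets the radius.
By the Pythagorean theorem: tangent² + 7² = 12²
tangent² = 144 - 49 = 95
tangent = sqrt(95)

sqrt(95)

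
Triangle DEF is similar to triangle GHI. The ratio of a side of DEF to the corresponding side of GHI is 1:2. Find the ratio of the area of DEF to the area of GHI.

Area scales with the square of linear dimensions. If every length is multiplied by 1/2, then the area is multiplied by (1/2)^2 = 1/4.
The area ratio is 1:4.

1:4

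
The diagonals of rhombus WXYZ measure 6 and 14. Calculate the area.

Area of a rhombus = (d1 * d2) / 2
Area = (6 * 14) / 2
Area = 84 / 2
Area = 42

42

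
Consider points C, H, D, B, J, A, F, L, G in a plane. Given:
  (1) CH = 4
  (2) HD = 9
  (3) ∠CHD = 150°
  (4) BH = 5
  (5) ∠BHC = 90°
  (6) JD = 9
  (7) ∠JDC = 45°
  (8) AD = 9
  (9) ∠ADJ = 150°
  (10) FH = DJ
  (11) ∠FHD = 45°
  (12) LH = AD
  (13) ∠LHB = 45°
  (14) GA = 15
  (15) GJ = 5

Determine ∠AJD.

Step 1: By the law of cosines on triangle JDA: JA² = 9² + 9² − 2·9·9·cos(150°) = 302.3, so JA ≈ 17.39.
Step 2: By the inverse law of cosines on triangle AJD: cos(∠AJD) = (17.39² + 9² − 9²) / (2·17.39·9) = 302.3/312.96 = 0.9659, so ∠AJD = 15°.

Therefore, the measure of angle ∠AJD = 15°.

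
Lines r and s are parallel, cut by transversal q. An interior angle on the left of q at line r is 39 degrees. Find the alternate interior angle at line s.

Alternate interior angles lie on opposite sides of the transversal, between the parallel lines.
By the alternate interior angle theorem, they are equal: 39 degrees.

39 degrees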